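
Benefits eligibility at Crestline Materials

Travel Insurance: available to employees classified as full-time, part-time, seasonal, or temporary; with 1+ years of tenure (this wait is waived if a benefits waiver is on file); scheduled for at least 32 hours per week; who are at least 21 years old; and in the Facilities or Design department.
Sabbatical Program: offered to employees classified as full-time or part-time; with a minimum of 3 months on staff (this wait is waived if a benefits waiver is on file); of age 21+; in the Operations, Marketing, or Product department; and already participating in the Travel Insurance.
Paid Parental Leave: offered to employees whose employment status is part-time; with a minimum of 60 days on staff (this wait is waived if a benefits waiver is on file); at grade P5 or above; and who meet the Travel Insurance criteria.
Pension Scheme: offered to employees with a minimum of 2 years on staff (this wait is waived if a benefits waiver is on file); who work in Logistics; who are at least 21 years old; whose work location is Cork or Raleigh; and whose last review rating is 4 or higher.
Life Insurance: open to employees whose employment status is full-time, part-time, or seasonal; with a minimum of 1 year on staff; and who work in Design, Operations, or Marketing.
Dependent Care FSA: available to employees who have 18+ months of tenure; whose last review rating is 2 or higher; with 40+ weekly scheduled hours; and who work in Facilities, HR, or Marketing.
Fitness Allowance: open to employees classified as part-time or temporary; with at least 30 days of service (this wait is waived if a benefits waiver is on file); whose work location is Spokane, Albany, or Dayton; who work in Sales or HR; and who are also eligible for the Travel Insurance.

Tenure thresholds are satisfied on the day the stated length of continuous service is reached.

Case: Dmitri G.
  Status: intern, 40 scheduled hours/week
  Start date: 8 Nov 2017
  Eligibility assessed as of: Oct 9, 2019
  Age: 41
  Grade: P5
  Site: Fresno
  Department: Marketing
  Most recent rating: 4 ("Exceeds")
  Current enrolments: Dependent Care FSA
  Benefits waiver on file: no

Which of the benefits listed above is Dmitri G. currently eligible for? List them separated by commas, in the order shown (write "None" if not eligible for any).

Service from 8 Nov 2017 to Oct 9, 2019: 700 days.
Travel Insurance — status intern ✗ (requires full-time, part-time, seasonal, or temporary) → not eligible.
Sabbatical Program — status intern ✗ (requires full-time or part-time) → not eligible.
Paid Parental Leave — status intern ✗ (requires part-time) → not eligible.
Pension Scheme — no waiver, service 700 days < 2 years (≈730 days) ✗ → not eligible.
Life Insurance — status intern ✗ (requires full-time, part-time, or seasonal) → not eligible.
Dependent Care FSA — service 700 days ≥ 18 months (≈540 days) ✓; rating 4 ≥ 2 ✓; 40 hrs/wk ≥ 40 ✓; dept Marketing ✓ → eligible.
Fitness Allowance — status intern ✗ (requires part-time or temporary) → not eligible.

Dependent Care FSA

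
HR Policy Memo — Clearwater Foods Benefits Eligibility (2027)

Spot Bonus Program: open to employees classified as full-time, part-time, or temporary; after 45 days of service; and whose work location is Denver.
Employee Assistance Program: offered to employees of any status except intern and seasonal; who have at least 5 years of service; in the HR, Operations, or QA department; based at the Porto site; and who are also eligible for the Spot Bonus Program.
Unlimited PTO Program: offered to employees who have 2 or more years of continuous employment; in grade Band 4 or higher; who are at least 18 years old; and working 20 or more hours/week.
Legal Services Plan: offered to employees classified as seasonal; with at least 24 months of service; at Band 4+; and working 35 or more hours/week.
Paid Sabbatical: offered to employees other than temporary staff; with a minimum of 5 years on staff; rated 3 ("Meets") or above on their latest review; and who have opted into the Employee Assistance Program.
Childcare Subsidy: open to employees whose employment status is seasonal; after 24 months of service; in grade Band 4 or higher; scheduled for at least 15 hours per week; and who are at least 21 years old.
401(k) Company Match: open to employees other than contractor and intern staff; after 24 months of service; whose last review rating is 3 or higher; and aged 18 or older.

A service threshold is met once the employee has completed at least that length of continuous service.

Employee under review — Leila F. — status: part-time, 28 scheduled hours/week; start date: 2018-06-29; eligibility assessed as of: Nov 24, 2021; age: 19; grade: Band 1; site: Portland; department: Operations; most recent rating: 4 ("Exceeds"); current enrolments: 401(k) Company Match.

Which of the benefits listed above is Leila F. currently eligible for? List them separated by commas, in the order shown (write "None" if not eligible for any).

Service from 2018-06-29 to Nov 24, 2021: 1244 days.
Spot Bonus Program — status part-time ✓; service 1244 days ≥ 45 days ✓; site Portland ✗ (not Denver) → not eligible.
Employee Assistance Program — status part-time ✓ (not excluded); service 1244 days < 5 years (≈1825 days) ✗ → not eligible.
Unlimited PTO Program — service 1244 days ≥ 2 years (≈730 days) ✓; grade Band 1 < Band 4 ✗ → not eligible.
Legal Services Plan — status part-time ✗ (requires seasonal) → not eligible.
Paid Sabbatical — status part-time ✓ (not excluded); service 1244 days < 5 years (≈1825 days) ✗ → not eligible.
Childcare Subsidy — status part-time ✗ (requires seasonal) → not eligible.
401(k) Company Match — status part-time ✓ (not excluded); service 1244 days ≥ 24 months (≈720 days) ✓; rating 4 ≥ 3 ✓; age 19 ≥ 18 ✓ → eligible.

401(k) Company Match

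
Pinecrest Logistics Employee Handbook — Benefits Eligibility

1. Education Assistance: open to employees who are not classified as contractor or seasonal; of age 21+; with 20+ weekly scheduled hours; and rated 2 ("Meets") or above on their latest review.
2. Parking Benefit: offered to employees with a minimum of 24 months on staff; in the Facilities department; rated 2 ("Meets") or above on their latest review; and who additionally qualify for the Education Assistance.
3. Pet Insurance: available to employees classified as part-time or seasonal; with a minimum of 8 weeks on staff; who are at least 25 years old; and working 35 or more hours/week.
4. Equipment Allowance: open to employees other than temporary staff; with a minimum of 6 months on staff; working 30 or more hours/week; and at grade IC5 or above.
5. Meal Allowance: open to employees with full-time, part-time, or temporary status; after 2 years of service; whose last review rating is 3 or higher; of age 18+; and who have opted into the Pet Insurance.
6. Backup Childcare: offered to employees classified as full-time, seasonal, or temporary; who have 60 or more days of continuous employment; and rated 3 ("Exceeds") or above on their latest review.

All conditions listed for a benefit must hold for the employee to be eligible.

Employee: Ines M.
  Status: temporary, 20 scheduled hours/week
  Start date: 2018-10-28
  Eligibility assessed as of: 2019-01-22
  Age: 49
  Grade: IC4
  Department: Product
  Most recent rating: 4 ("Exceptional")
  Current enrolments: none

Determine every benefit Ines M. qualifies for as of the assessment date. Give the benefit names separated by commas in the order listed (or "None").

Education Assistance, Backup Childcare

Service from 2018-10-28 to 2019-01-22: 86 days.
Education Assistance — status temporary ✓ (not excluded); age 49 ≥ 21 ✓; 20 hrs/wk ≥ 20 ✓; rating 4 ≥ 2 ✓ → eligible.
Parking Benefit — service 86 days < 24 months (≈720 days) ✗ → not eligible.
Pet Insurance — status temporary ✗ (requires part-time or seasonal) → not eligible.
Equipment Allowance — status temporary ✗ (excluded) → not eligible.
Meal Allowance — status temporary ✓; service 86 days < 2 years (≈730 days) ✗ → not eligible.
Backup Childcare — status temporary ✓; service 86 days ≥ 60 days ✓; rating 4 ≥ 3 ✓ → eligible.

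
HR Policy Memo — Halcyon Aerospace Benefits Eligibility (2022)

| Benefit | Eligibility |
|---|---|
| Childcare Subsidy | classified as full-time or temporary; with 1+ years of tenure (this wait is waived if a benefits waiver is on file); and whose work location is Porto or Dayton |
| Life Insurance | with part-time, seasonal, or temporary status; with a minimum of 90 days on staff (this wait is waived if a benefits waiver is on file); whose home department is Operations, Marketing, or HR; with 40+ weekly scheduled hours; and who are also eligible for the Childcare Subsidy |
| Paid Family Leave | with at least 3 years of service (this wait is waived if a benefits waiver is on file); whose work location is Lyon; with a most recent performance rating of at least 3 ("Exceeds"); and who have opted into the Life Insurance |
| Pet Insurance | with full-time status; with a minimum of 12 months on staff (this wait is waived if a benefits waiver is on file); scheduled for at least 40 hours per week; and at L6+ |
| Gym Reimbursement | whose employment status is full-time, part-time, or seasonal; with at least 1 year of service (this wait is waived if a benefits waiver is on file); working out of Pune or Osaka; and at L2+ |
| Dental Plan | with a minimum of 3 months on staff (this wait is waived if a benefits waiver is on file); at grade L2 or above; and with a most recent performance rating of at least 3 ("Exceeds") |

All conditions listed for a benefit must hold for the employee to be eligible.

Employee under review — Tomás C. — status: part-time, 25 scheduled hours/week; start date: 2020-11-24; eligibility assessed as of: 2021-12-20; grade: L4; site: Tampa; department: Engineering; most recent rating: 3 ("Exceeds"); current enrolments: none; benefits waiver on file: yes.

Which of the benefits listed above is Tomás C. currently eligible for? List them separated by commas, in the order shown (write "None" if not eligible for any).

Service from 2020-11-24 to 2021-12-20: 391 days.
Childcare Subsidy — status part-time ✗ (requires full-time or temporary) → not eligible.
Life Insurance — status part-time ✓; benefits waiver on file ✓; dept Engineering ✗ → not eligible.
Paid Family Leave — benefits waiver on file ✓; site Tampa ✗ (not Lyon) → not eligible.
Pet Insurance — status part-time ✗ (requires full-time) → not eligible.
Gym Reimbursement — status part-time ✓; benefits waiver on file ✓; site Tampa ✗ (not Pune or Osaka) → not eligible.
Dental Plan — benefits waiver on file ✓; grade L4 ≥ L2 ✓; rating 3 ≥ 3 ✓ → eligible.

Dental Plan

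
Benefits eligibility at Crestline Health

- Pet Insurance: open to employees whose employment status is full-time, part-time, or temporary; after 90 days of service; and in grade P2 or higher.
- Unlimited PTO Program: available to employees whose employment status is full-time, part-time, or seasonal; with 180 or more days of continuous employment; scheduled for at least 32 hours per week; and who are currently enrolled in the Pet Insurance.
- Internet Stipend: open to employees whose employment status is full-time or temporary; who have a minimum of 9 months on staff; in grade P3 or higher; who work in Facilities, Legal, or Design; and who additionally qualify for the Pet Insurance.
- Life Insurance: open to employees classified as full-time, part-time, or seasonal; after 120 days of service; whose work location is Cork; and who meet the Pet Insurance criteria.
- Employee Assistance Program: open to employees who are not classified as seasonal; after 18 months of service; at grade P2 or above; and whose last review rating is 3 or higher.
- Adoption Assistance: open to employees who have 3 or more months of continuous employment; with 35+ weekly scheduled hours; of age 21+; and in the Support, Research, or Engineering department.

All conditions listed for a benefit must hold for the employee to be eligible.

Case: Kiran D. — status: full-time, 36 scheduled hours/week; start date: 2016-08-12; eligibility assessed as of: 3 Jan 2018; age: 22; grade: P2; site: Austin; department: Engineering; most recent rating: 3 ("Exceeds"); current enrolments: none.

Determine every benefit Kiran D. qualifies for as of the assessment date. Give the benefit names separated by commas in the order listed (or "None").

Pet Insurance, Adoption Assistance

Service from 2016-08-12 to 3 Jan 2018: 509 days.
Pet Insurance — status full-time ✓; service 509 days ≥ 90 days ✓; grade P2 ≥ P2 ✓ → eligible.
Unlimited PTO Program — status full-time ✓; service 509 days ≥ 180 days ✓; 36 hrs/wk ≥ 32 ✓; not enrolled in Pet Insurance ✗ → not eligible.
Internet Stipend — status full-time ✓; service 509 days ≥ 9 months (≈270 days) ✓; grade P2 < P3 ✗ → not eligible.
Life Insurance — status full-time ✓; service 509 days ≥ 120 days ✓; site Austin ✗ (not Cork) → not eligible.
Employee Assistance Program — status full-time ✓ (not excluded); service 509 days < 18 months (≈540 days) ✗ → not eligible.
Adoption Assistance — service 509 days ≥ 3 months (≈90 days) ✓; 36 hrs/wk ≥ 35 ✓; age 22 ≥ 21 ✓; dept Engineering ✓ → eligible.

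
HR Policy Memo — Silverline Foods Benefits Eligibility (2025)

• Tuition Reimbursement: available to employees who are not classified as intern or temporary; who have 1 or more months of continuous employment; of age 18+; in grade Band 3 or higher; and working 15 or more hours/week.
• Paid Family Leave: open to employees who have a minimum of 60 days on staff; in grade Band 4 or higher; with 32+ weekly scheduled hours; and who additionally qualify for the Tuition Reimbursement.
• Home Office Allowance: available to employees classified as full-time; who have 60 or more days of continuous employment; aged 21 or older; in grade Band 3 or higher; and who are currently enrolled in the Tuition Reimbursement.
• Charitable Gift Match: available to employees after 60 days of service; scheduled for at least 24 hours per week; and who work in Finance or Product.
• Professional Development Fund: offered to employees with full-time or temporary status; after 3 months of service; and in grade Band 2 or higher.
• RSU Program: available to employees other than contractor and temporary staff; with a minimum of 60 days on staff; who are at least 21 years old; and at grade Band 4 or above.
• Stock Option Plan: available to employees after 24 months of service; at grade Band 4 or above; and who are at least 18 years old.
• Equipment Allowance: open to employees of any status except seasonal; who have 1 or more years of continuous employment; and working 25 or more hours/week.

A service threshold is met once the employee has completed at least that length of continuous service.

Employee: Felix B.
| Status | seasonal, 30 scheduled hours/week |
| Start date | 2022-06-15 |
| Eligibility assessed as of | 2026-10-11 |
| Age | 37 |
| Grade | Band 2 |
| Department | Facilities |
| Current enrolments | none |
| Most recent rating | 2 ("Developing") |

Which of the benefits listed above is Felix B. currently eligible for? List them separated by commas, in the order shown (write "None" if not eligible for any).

Service from 2022-06-15 to 2026-10-11: 1579 days.
Tuition Reimbursement — status seasonal ✓ (not excluded); service 1579 days ≥ 1 month (≈30 days) ✓; age 37 ≥ 18 ✓; grade Band 2 < Band 3 ✗ → not eligible.
Paid Family Leave — service 1579 days ≥ 60 days ✓; grade Band 2 < Band 4 ✗ → not eligible.
Home Office Allowance — status seasonal ✗ (requires full-time) → not eligible.
Charitable Gift Match — service 1579 days ≥ 60 days ✓; 30 hrs/wk ≥ 24 ✓; dept Facilities ✗ → not eligible.
Professional Development Fund — status seasonal ✗ (requires full-time or temporary) → not eligible.
RSU Program — status seasonal ✓ (not excluded); service 1579 days ≥ 60 days ✓; age 37 ≥ 21 ✓; grade Band 2 < Band 4 ✗ → not eligible.
Stock Option Plan — service 1579 days ≥ 24 months (≈720 days) ✓; grade Band 2 < Band 4 ✗ → not eligible.
Equipment Allowance — status seasonal ✗ (excluded) → not eligible.

None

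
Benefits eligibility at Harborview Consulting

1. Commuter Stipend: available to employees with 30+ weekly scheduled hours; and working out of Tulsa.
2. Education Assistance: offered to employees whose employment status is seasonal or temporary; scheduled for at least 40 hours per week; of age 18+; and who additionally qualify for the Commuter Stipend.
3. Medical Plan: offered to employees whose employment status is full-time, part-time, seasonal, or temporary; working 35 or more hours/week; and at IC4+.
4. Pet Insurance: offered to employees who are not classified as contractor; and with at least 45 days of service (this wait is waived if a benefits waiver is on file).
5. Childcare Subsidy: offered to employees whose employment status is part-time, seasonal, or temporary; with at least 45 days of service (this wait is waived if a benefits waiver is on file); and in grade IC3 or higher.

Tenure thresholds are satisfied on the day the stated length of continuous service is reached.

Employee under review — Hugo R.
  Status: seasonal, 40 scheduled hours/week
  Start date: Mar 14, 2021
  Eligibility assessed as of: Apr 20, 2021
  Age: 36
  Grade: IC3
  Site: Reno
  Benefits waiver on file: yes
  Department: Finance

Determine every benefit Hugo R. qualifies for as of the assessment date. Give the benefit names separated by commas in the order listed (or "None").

Pet Insurance, Childcare Subsidy

Service from Mar 14, 2021 to Apr 20, 2021: 37 days.
Commuter Stipend — 40 hrs/wk ≥ 30 ✓; site Reno ✗ (not Tulsa) → not eligible.
Education Assistance — status seasonal ✓; 40 hrs/wk ≥ 40 ✓; age 36 ≥ 18 ✓; not eligible for Commuter Stipend ✗ → not eligible.
Medical Plan — status seasonal ✓; 40 hrs/wk ≥ 35 ✓; grade IC3 < IC4 ✗ → not eligible.
Pet Insurance — status seasonal ✓ (not excluded); benefits waiver on file ✓ → eligible.
Childcare Subsidy — status seasonal ✓; benefits waiver on file ✓; grade IC3 ≥ IC3 ✓ → eligible.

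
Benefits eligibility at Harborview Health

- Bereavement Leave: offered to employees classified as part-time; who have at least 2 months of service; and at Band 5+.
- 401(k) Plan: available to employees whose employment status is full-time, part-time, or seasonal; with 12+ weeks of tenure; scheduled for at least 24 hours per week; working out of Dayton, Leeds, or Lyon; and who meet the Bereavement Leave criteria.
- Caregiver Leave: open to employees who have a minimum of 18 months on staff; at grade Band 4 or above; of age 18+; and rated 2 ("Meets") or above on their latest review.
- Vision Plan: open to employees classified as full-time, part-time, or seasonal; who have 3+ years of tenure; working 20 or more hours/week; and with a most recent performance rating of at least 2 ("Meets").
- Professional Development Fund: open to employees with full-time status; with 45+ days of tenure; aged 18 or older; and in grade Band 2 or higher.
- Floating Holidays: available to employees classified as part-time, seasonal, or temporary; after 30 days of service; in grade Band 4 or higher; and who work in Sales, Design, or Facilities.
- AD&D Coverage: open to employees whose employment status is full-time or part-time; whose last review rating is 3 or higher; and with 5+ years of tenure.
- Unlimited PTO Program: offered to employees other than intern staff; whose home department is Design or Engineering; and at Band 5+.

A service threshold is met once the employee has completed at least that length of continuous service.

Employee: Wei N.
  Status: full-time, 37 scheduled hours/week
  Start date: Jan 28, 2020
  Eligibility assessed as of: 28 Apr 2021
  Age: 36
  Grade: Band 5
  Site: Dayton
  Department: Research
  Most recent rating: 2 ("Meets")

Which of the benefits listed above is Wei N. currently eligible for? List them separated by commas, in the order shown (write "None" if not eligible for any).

Service from Jan 28, 2020 to 28 Apr 2021: 456 days.
Bereavement Leave — status full-time ✗ (requires part-time) → not eligible.
401(k) Plan — status full-time ✓; service 456 days ≥ 12 weeks (≈84 days) ✓; 37 hrs/wk ≥ 24 ✓; site Dayton ✓; not eligible for Bereavement Leave ✗ → not eligible.
Caregiver Leave — service 456 days < 18 months (≈540 days) ✗ → not eligible.
Vision Plan — status full-time ✓; service 456 days < 3 years (≈1095 days) ✗ → not eligible.
Professional Development Fund — status full-time ✓; service 456 days ≥ 45 days ✓; age 36 ≥ 18 ✓; grade Band 5 ≥ Band 2 ✓ → eligible.
Floating Holidays — status full-time ✗ (requires part-time, seasonal, or temporary) → not eligible.
AD&D Coverage — status full-time ✓; rating 2 < 3 ✗ → not eligible.
Unlimited PTO Program — status full-time ✓ (not excluded); dept Research ✗ → not eligible.

Professional Development Fund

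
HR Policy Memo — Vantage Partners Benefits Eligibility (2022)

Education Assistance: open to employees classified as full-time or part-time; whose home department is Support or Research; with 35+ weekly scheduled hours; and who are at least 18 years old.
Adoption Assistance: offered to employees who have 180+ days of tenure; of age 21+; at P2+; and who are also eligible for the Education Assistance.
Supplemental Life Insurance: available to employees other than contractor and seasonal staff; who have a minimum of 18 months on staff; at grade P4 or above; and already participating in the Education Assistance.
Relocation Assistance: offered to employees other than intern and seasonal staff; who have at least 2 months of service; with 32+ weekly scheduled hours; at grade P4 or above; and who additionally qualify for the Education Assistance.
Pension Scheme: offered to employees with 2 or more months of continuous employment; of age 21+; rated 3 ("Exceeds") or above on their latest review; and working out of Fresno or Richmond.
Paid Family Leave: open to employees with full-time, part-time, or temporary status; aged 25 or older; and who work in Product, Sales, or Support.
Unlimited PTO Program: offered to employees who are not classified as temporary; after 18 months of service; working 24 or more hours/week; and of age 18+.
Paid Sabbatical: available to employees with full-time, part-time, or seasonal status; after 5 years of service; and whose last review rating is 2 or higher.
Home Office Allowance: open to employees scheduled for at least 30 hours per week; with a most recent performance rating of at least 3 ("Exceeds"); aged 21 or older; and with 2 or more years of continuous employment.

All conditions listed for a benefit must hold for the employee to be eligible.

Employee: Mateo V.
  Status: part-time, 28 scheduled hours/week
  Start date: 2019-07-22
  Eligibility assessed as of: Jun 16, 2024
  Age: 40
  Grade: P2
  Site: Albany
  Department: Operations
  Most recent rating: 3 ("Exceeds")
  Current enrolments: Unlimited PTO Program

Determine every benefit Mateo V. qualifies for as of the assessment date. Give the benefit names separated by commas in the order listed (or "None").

Unlimited PTO Program

Service from 2019-07-22 to Jun 16, 2024: 1791 days.
Education Assistance — status part-time ✓; dept Operations ✗ → not eligible.
Adoption Assistance — service 1791 days ≥ 180 days ✓; age 40 ≥ 21 ✓; grade P2 ≥ P2 ✓; not eligible for Education Assistance ✗ → not eligible.
Supplemental Life Insurance — status part-time ✓ (not excluded); service 1791 days ≥ 18 months (≈540 days) ✓; grade P2 < P4 ✗ → not eligible.
Relocation Assistance — status part-time ✓ (not excluded); service 1791 days ≥ 2 months (≈60 days) ✓; 28 hrs/wk < 32 ✗ → not eligible.
Pension Scheme — service 1791 days ≥ 2 months (≈60 days) ✓; age 40 ≥ 21 ✓; rating 3 ≥ 3 ✓; site Albany ✗ (not Fresno or Richmond) → not eligible.
Paid Family Leave — status part-time ✓; age 40 ≥ 25 ✓; dept Operations ✗ → not eligible.
Unlimited PTO Program — status part-time ✓ (not excluded); service 1791 days ≥ 18 months (≈540 days) ✓; 28 hrs/wk ≥ 24 ✓; age 40 ≥ 18 ✓ → eligible.
Paid Sabbatical — status part-time ✓; service 1791 days < 5 years (≈1825 days) ✗ → not eligible.
Home Office Allowance — 28 hrs/wk < 30 ✗ → not eligible.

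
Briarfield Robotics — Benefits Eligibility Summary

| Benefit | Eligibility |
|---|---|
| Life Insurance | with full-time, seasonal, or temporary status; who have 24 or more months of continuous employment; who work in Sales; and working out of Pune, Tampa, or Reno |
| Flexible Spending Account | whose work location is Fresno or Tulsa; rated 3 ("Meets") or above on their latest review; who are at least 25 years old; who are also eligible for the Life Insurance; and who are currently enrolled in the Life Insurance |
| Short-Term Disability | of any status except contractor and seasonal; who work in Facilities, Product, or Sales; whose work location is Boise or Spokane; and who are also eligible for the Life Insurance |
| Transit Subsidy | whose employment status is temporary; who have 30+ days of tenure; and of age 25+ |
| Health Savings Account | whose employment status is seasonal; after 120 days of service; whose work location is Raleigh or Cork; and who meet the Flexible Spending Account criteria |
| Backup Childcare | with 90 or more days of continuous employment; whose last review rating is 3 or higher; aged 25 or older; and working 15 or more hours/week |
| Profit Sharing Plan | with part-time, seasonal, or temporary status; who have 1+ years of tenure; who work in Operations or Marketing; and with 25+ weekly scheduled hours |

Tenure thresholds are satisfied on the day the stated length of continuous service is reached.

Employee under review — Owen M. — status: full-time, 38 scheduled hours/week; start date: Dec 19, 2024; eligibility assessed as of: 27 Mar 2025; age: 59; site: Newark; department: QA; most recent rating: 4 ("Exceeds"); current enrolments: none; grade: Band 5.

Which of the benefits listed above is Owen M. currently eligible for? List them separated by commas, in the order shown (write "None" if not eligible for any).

Backup Childcare

Service from Dec 19, 2024 to 27 Mar 2025: 98 days.
Life Insurance — status full-time ✓; service 98 days < 24 months (≈720 days) ✗ → not eligible.
Flexible Spending Account — site Newark ✗ (not Fresno or Tulsa) → not eligible.
Short-Term Disability — status full-time ✓ (not excluded); dept QA ✗ → not eligible.
Transit Subsidy — status full-time ✗ (requires temporary) → not eligible.
Health Savings Account — status full-time ✗ (requires seasonal) → not eligible.
Backup Childcare — service 98 days ≥ 90 days ✓; rating 4 ≥ 3 ✓; age 59 ≥ 25 ✓; 38 hrs/wk ≥ 15 ✓ → eligible.
Profit Sharing Plan — status full-time ✗ (requires part-time, seasonal, or temporary) → not eligible.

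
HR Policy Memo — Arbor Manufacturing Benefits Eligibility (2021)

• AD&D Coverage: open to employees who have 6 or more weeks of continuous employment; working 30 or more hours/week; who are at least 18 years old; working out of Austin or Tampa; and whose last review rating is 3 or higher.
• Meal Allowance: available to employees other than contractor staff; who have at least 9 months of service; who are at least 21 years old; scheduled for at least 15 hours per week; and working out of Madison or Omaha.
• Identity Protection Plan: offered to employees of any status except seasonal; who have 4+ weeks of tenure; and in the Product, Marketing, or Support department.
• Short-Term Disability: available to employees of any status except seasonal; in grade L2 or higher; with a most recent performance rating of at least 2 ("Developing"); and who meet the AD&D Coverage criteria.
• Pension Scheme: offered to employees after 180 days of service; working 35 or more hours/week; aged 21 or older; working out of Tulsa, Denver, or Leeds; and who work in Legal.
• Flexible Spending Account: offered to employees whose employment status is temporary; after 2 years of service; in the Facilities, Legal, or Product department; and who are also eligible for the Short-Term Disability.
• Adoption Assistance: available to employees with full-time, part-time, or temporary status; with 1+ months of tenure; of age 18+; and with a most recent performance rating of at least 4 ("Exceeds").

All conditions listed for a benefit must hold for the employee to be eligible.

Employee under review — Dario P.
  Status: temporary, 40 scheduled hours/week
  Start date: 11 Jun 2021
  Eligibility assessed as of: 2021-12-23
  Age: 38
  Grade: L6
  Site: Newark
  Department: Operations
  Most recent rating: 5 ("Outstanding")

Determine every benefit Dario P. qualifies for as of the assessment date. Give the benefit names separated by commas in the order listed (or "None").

Adoption Assistance

Service from 11 Jun 2021 to 2021-12-23: 195 days.
AD&D Coverage — service 195 days ≥ 6 weeks (≈42 days) ✓; 40 hrs/wk ≥ 30 ✓; age 38 ≥ 18 ✓; site Newark ✗ (not Austin or Tampa) → not eligible.
Meal Allowance — status temporary ✓ (not excluded); service 195 days < 9 months (≈270 days) ✗ → not eligible.
Identity Protection Plan — status temporary ✓ (not excluded); service 195 days ≥ 4 weeks (≈28 days) ✓; dept Operations ✗ → not eligible.
Short-Term Disability — status temporary ✓ (not excluded); grade L6 ≥ L2 ✓; rating 5 ≥ 2 ✓; not eligible for AD&D Coverage ✗ → not eligible.
Pension Scheme — service 195 days ≥ 180 days ✓; 40 hrs/wk ≥ 35 ✓; age 38 ≥ 21 ✓; site Newark ✗ (not Tulsa, Denver, or Leeds) → not eligible.
Flexible Spending Account — status temporary ✓; service 195 days < 2 years (≈730 days) ✗ → not eligible.
Adoption Assistance — status temporary ✓; service 195 days ≥ 1 month (≈30 days) ✓; age 38 ≥ 18 ✓; rating 5 ≥ 4 ✓ → eligible.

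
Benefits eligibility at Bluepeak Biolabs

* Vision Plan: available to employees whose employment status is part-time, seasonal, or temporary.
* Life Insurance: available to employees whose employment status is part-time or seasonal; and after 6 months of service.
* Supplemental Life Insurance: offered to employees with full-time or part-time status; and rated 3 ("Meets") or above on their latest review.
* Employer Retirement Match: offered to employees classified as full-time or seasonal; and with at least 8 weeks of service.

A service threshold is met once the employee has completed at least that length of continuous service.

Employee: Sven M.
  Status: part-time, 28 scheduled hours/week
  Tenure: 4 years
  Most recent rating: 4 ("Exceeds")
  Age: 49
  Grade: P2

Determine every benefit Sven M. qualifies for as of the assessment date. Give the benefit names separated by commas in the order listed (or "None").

Vision Plan — status part-time ✓ → eligible.
Life Insurance — status part-time ✓; service 4 years ≥ 6 months (≈180 days) ✓ → eligible.
Supplemental Life Insurance — status part-time ✓; rating 4 ≥ 3 ✓ → eligible.
Employer Retirement Match — status part-time ✗ (requires full-time or seasonal) → not eligible.

Vision Plan, Life Insurance, Supplemental Life Insurance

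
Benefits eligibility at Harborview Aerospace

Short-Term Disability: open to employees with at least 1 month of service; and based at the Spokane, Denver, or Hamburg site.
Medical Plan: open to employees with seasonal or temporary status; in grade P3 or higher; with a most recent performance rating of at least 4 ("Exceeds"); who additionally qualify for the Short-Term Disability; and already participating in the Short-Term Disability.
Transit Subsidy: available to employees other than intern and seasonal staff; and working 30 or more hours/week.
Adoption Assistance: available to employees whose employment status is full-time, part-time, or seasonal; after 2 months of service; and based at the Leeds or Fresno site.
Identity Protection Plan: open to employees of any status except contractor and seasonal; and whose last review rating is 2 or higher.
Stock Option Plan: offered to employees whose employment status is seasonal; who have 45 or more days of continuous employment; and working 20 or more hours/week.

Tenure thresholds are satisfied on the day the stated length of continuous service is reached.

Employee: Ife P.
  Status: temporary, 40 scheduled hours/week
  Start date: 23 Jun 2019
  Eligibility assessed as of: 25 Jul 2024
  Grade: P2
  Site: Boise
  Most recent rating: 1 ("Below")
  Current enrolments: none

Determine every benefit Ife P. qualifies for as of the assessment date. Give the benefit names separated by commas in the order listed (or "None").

Service from 23 Jun 2019 to 25 Jul 2024: 1859 days.
Short-Term Disability — service 1859 days ≥ 1 month (≈30 days) ✓; site Boise ✗ (not Spokane, Denver, or Hamburg) → not eligible.
Medical Plan — status temporary ✓; grade P2 < P3 ✗ → not eligible.
Transit Subsidy — status temporary ✓ (not excluded); 40 hrs/wk ≥ 30 ✓ → eligible.
Adoption Assistance — status temporary ✗ (requires full-time, part-time, or seasonal) → not eligible.
Identity Protection Plan — status temporary ✓ (not excluded); rating 1 < 2 ✗ → not eligible.
Stock Option Plan — status temporary ✗ (requires seasonal) → not eligible.

Transit Subsidy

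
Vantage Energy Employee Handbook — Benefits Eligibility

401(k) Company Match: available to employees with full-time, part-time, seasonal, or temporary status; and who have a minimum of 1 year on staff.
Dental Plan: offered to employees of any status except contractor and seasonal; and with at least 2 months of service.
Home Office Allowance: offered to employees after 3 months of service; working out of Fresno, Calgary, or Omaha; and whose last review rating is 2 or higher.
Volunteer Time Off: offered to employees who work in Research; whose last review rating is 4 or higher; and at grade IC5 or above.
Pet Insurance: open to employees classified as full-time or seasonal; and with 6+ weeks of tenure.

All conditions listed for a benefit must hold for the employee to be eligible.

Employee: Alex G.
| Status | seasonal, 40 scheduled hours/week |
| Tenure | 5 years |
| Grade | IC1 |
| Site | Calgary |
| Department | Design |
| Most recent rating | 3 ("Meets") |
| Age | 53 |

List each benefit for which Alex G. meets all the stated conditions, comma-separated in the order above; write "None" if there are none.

401(k) Company Match, Home Office Allowance, Pet Insurance

401(k) Company Match — status seasonal ✓; service 5 years ≥ 1 year ✓ → eligible.
Dental Plan — status seasonal ✗ (excluded) → not eligible.
Home Office Allowance — service 5 years ≥ 3 months (≈90 days) ✓; site Calgary ✓; rating 3 ≥ 2 ✓ → eligible.
Volunteer Time Off — dept Design ✗ → not eligible.
Pet Insurance — status seasonal ✓; service 5 years ≥ 6 weeks (≈42 days) ✓ → eligible.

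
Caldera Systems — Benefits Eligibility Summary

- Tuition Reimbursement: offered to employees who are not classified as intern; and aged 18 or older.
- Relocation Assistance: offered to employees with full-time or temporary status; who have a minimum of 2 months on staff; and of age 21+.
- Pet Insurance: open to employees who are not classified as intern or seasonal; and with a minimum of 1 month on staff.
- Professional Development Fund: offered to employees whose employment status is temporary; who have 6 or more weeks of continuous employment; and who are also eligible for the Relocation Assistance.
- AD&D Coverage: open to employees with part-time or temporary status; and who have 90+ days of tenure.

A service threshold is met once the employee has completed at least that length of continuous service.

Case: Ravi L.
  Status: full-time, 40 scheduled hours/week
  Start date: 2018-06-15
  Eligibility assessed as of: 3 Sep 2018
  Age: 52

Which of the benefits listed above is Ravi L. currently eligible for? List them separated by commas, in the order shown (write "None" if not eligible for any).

Service from 2018-06-15 to 3 Sep 2018: 80 days.
Tuition Reimbursement — status full-time ✓ (not excluded); age 52 ≥ 18 ✓ → eligible.
Relocation Assistance — status full-time ✓; service 80 days ≥ 2 months (≈60 days) ✓; age 52 ≥ 21 ✓ → eligible.
Pet Insurance — status full-time ✓ (not excluded); service 80 days ≥ 1 month (≈30 days) ✓ → eligible.
Professional Development Fund — status full-time ✗ (requires temporary) → not eligible.
AD&D Coverage — status full-time ✗ (requires part-time or temporary) → not eligible.

Tuition Reimbursement, Relocation Assistance, Pet Insurance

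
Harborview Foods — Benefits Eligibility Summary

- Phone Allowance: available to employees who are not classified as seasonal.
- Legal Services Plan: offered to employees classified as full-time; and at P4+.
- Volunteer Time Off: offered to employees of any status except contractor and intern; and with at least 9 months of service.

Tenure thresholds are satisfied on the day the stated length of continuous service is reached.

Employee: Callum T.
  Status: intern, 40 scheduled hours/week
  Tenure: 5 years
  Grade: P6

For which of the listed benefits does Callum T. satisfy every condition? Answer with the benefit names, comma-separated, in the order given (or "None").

Phone Allowance — status intern ✓ (not excluded) → eligible.
Legal Services Plan — status intern ✗ (requires full-time) → not eligible.
Volunteer Time Off — status intern ✗ (excluded) → not eligible.

Phone Allowance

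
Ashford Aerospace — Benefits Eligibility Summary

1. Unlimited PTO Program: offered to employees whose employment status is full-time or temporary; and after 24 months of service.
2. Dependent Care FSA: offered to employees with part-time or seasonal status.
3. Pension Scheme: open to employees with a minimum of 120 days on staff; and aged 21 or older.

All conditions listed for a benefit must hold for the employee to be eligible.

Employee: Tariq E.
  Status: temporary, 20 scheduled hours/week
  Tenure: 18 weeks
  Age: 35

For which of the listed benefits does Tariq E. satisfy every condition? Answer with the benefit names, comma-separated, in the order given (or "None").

Pension Scheme

Unlimited PTO Program — status temporary ✓; service 18 weeks < 24 months (≈720 days) ✗ → not eligible.
Dependent Care FSA — status temporary ✗ (requires part-time or seasonal) → not eligible.
Pension Scheme — service 18 weeks ≥ 120 days ✓; age 35 ≥ 21 ✓ → eligible.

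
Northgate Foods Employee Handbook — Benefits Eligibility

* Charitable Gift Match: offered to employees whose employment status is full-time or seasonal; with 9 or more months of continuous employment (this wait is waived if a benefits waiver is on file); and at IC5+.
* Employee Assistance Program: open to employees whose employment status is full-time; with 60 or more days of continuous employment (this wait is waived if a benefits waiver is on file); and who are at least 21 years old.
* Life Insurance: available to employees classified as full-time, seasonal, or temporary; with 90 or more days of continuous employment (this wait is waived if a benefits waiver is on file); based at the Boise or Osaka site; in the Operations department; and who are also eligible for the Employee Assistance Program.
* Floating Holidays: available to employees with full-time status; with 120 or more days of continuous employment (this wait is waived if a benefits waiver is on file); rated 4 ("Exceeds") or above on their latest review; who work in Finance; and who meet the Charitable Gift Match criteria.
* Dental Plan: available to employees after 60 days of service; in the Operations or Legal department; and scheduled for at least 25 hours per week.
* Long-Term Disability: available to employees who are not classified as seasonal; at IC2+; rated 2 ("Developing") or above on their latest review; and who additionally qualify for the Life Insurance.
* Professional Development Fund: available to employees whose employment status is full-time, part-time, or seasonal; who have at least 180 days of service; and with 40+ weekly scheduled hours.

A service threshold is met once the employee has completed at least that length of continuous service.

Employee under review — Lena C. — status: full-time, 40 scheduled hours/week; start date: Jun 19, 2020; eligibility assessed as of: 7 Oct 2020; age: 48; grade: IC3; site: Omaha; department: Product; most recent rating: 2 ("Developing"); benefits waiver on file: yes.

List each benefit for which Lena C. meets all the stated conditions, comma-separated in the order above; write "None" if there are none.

Service from Jun 19, 2020 to 7 Oct 2020: 110 days.
Charitable Gift Match — status full-time ✓; benefits waiver on file ✓; grade IC3 < IC5 ✗ → not eligible.
Employee Assistance Program — status full-time ✓; benefits waiver on file ✓; age 48 ≥ 21 ✓ → eligible.
Life Insurance — status full-time ✓; benefits waiver on file ✓; site Omaha ✗ (not Boise or Osaka) → not eligible.
Floating Holidays — status full-time ✓; benefits waiver on file ✓; rating 2 < 4 ✗ → not eligible.
Dental Plan — service 110 days ≥ 60 days ✓; dept Product ✗ → not eligible.
Long-Term Disability — status full-time ✓ (not excluded); grade IC3 ≥ IC2 ✓; rating 2 ≥ 2 ✓; not eligible for Life Insurance ✗ → not eligible.
Professional Development Fund — status full-time ✓; service 110 days < 180 days ✗ → not eligible.

Employee Assistance Program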